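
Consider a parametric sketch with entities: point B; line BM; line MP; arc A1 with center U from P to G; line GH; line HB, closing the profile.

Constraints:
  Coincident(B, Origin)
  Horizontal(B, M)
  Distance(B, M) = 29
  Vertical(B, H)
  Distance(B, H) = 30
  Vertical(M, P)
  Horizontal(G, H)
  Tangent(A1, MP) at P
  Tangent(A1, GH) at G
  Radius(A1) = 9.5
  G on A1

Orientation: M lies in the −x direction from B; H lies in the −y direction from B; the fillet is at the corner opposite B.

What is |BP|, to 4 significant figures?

35.51

The virtual corner opposite B is at (-29.00, -30.00). Tangency of A1 to MP means the radius UP is perpendicular to MP and the tangent condition forces UG to be normal to GH, with radius 9.5, so the center U sits 9.5 in from both sides at U = (-19.50, -20.50). That places the tangent points at P = (-29.00, -20.50) on MP and G = (-19.50, -30.00) on GH. Then |BP| = |P − B| = 35.51.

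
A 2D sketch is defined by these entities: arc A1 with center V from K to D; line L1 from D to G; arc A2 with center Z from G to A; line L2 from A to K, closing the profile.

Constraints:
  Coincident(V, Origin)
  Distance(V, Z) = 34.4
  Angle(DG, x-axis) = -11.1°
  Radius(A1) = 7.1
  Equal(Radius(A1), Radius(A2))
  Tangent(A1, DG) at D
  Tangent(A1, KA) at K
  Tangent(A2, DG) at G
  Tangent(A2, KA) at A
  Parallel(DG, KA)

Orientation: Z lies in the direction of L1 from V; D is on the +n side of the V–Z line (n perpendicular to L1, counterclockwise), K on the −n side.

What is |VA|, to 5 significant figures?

35.125

Tangency of A1 to both parallel lines with radius 7.1 puts D and K at V ± 7.1·n: D = (1.3669, 6.9672), K = (-1.3669, -6.9672). Equal radii place G and A the same way about Z: G = Z + 7.1·n = (35.123, 0.34442), A = Z − 7.1·n = (32.390, -13.590). Then |VA| = |A − V| = 35.125.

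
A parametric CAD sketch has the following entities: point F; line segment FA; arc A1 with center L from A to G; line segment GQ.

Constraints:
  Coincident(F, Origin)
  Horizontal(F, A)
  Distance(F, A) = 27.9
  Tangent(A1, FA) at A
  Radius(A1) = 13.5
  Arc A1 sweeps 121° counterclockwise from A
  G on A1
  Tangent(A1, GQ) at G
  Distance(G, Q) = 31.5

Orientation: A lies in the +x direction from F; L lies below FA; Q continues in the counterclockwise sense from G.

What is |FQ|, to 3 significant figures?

57.5

On A1, A sits at bearing 90° from L; a 121° counterclockwise sweep puts G at bearing 211°, so G = L + 13.5·(cos 211°, sin 211°) = (16.3, -20.5). The tangent condition forces LG to be normal to GQ, so GQ runs along (−sin 211°, cos 211°); with |GQ| = 31.5, Q = (32.6, -47.5). Then |FQ| = |Q − F| = 57.5.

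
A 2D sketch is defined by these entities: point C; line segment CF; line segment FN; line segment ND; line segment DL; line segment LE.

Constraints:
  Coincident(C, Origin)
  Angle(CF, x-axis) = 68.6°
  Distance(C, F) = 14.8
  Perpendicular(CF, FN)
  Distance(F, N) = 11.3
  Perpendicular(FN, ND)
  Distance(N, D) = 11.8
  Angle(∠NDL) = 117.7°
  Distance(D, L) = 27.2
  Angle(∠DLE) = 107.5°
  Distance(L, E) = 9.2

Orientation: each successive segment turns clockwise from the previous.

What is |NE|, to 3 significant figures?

35.5

∠NDL = 117.7° gives DL at -174° from the x-axis; with |DL| = 27.2, L = (-15.4, -4.31). ∠DLE = 107.5° gives LE at 114° from the x-axis; with |LE| = 9.2, E = (-19.1, 4.10). Then |NE| = |E − N| = 35.5.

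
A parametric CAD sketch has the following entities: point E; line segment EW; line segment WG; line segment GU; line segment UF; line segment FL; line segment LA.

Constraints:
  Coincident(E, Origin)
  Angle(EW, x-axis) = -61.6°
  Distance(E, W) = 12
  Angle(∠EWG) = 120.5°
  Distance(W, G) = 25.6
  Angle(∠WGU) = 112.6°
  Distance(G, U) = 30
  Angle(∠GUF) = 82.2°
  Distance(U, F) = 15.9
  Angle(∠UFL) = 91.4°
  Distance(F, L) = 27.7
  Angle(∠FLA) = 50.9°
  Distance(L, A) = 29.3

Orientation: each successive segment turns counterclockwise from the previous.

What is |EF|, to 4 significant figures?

35.13

E is at the origin; EW runs at -61.6° with length 12.0, so W = (5.707, -10.56). ∠EWG = 120.5° gives WG at -2.100° from the x-axis; with |WG| = 25.6, G = (31.29, -11.49). ∠WGU = 112.6° gives GU at 65.30° from the x-axis; with |GU| = 30.0, U = (43.83, 15.76). ∠GUF = 82.2° gives UF at 163.1° from the x-axis; with |UF| = 15.9, F = (28.61, 20.38). Then |EF| = |F − E| = 35.13.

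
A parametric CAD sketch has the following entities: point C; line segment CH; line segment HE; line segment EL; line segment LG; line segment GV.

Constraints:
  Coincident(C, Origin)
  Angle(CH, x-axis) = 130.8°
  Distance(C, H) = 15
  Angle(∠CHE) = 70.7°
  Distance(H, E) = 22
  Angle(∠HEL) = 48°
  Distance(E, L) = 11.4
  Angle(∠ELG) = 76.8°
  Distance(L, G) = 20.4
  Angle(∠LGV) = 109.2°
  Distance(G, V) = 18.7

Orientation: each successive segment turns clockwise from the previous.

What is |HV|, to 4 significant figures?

27.13

C is at the origin; CH runs at 130.8° with length 15.0, so H = (-9.801, 11.35). ∠CHE = 70.7° gives HE at 21.50° from the x-axis; with |HE| = 22.0, E = (10.67, 19.42). ∠HEL = 48.0° gives EL at -110.5° from the x-axis; with |EL| = 11.4, L = (6.676, 8.740). ∠ELG = 76.8° gives LG at 146.3° from the x-axis; with |LG| = 20.4, G = (-10.30, 20.06). ∠LGV = 109.2° gives GV at 75.50° from the x-axis; with |GV| = 18.7, V = (-5.614, 38.16). Then |HV| = |V − H| = 27.13.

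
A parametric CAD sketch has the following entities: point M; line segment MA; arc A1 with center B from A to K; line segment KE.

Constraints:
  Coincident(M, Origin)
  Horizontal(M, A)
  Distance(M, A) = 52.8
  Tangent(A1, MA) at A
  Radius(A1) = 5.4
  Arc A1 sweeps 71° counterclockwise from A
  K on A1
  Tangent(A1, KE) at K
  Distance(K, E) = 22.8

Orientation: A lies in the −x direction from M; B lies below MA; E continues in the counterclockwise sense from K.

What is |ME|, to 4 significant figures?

70.02

M is at the origin; MA is horizontal with |MA| = 52.8 and A on the −x side, so A = (-52.80, 0.000). The tangent condition forces BA to be normal to MA, so B = A + (0, -5.4) = (-52.80, -5.400). On A1, A sits at bearing 90° from B; a 71° counterclockwise sweep puts K at bearing 161°, so K = B + 5.4·(cos 161°, sin 161°) = (-57.91, -3.642). Tangency of A1 to KE means the radius BK is perpendicular to KE, so KE runs along (−sin 161°, cos 161°); with |KE| = 22.8, E = (-65.33, -25.20). Then |ME| = |E − M| = 70.02.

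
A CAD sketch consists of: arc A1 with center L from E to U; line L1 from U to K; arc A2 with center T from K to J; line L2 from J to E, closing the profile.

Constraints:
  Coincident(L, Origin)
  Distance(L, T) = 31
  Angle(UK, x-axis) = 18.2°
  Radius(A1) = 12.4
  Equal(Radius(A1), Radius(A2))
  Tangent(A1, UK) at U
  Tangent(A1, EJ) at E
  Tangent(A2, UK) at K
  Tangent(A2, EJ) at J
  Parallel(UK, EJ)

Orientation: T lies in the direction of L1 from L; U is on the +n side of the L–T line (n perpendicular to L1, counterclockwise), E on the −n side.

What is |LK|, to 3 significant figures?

33.4

Tangency of A1 to both parallel lines with radius 12.4 puts U and E at L ± 12.4·n: U = (-3.87, 11.8), E = (3.87, -11.8). Equal radii place K and J the same way about T: K = T + 12.4·n = (25.6, 21.5), J = T − 12.4·n = (33.3, -2.10). Then |LK| = |K − L| = 33.4.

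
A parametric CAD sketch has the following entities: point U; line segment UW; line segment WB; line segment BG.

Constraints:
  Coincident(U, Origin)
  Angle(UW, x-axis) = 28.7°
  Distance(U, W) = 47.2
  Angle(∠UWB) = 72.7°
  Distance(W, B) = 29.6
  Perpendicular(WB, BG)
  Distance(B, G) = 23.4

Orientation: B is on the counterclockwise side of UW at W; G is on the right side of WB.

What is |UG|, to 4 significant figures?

70.21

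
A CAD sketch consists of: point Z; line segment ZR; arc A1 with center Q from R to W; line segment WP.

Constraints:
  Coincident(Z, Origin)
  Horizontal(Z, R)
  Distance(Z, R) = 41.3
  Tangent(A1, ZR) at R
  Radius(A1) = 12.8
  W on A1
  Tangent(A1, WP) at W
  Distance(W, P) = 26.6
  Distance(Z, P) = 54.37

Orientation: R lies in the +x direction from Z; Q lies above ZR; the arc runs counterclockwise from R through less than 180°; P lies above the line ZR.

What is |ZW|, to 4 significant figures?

55.39

Checks: |QW| = 12.80 ✓; ∠(QW, WP) = 90.00° ✓; |WP| = 26.60 ✓; |ZP| = 54.37 ✓.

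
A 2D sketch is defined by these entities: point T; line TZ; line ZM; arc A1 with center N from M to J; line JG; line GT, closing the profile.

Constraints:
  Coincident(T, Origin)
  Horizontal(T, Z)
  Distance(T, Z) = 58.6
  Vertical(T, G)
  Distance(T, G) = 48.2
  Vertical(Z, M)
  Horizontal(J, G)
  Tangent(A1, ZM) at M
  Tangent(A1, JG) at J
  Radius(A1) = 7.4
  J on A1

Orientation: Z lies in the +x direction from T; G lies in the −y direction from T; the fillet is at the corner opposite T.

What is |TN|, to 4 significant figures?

65.47

T is at the origin; T and Z share the same y with |TZ| = 58.6 and Z on the +x side, so Z = (58.60, 0.000). TG is vertical with |TG| = 48.2 and G on the −y side, so G = (0.000, -48.20). The virtual corner opposite T is at (58.60, -48.20). A1 meets ZM tangentially, so NM is at right angles to ZM and the tangent condition forces NJ to be normal to JG, with radius 7.4, so the center N sits 7.4 in from both sides at N = (51.20, -40.80). Then |TN| = |N − T| = 65.47.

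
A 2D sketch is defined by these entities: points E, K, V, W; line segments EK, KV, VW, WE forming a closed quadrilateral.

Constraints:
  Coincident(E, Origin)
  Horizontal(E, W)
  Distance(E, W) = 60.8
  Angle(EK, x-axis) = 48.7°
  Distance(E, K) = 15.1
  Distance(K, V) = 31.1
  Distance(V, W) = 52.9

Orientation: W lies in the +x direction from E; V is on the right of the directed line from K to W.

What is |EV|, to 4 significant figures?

22.92

Checks: |KV| = 31.10 ✓; |VW| = 52.90 ✓.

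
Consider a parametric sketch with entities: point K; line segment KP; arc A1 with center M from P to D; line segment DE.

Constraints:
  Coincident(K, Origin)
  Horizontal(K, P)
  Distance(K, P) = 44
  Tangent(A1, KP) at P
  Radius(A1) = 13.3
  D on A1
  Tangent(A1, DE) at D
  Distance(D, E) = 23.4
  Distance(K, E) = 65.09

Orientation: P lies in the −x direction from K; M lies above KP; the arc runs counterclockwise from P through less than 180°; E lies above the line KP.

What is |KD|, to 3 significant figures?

41.9

Checks: |KP| = 44.00 ✓; |MD| = 13.30 ✓; ∠(MD, DE) = 90.00° ✓; |DE| = 23.40 ✓; |KE| = 65.09 ✓.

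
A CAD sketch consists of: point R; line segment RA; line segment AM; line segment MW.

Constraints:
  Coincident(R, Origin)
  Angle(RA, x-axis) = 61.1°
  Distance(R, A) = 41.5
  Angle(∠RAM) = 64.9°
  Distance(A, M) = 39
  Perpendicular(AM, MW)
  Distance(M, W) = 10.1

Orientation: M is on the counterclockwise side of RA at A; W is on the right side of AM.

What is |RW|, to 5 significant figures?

52.262

R is at the origin; RA runs at 61.1° with length 41.5, so A = 41.5·(cos 61.1°, sin 61.1°) = (20.056, 36.332). ∠RAM = 64.9°, so AM runs at 61.1° + (180° − 64.9°) = 176.20° from the x-axis; with |AM| = 39.0, M = A + 39.0·(cos 176.20°, sin 176.20°) = (-18.858, 38.916). AM is perpendicular to MW; with |MW| = 10.1 on the right of AM, W = M + 10.1·(0.066274, 0.99780) = (-18.189, 48.994). Then |RW| = |W − R| = 52.262.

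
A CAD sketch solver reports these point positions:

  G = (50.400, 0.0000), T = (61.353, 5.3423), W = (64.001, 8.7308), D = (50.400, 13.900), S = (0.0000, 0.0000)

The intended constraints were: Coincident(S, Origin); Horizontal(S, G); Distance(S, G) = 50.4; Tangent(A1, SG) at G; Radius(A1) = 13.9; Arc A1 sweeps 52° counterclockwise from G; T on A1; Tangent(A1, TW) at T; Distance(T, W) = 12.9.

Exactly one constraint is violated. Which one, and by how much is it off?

Distance(T, W) = 12.9 — off by 8.60.

S = (0.00, 0.00) ✓; S.y = 0.00, G.y = 0.00 ✓; |SG| = 50.40 ✓; ∠(DG, GS) = 90.00° ✓; |DG| = 13.90 ✓; bearing(D→T) − bearing(D→G) = 52.00° ✓; |DT| = 13.90 ✓; ∠(DT, TW) = 90.01° ✓; |TW| = 4.300 ✗.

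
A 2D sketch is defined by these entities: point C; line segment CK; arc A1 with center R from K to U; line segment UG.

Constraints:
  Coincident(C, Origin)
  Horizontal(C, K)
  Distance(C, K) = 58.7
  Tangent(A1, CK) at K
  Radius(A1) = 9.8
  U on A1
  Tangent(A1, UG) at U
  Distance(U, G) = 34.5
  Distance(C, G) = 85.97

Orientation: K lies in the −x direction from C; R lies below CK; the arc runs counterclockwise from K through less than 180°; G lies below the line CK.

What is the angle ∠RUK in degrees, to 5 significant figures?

50.780°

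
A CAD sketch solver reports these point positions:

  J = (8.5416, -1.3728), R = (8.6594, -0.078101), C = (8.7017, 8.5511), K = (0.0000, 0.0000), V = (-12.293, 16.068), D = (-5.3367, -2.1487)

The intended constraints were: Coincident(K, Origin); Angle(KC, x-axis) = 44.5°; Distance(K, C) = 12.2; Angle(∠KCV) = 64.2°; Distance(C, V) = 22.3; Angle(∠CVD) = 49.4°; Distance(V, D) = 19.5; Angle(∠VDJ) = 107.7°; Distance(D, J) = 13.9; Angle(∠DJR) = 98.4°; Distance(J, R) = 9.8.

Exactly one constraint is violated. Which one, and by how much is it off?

Distance(J, R) = 9.8 — off by 8.50.

K = (0.00, 0.00) ✓; KC at 44.50° ✓; |KC| = 12.20 ✓; ∠KCV = 64.20° ✓; |CV| = 22.30 ✓; ∠CVD = 49.40° ✓; |VD| = 19.50 ✓; ∠VDJ = 107.7° ✓; |DJ| = 13.90 ✓; ∠DJR = 98.40° ✓; |JR| = 1.300 ✗.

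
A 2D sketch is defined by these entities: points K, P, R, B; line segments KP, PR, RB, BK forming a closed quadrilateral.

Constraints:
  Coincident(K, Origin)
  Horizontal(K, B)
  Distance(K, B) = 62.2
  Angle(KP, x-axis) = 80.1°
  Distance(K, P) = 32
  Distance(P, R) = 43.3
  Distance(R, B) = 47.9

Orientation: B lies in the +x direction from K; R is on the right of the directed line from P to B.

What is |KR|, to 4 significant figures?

18.77

Checks: |PR| = 43.30 ✓; |RB| = 47.90 ✓.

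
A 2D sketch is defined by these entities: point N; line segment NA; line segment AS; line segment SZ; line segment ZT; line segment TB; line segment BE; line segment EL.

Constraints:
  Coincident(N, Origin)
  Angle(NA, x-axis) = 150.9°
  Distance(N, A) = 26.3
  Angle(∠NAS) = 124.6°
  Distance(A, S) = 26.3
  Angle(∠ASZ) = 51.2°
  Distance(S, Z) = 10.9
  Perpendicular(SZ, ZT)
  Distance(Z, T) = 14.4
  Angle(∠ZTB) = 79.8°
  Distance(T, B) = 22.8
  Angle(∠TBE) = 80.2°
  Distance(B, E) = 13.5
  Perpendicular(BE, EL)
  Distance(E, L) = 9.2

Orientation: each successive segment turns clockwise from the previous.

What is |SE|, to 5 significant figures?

7.3019

N is at the origin; NA runs at 150.9° with length 26.3, so A = (-22.980, 12.791). ∠NAS = 124.6° gives AS at 95.500° from the x-axis; with |AS| = 26.3, S = (-25.501, 38.970). ∠ASZ = 51.2° gives SZ at -33.300° from the x-axis; with |SZ| = 10.9, Z = (-16.391, 32.985). The perpendicularity gives ZT at right angles to SZ, so ZT runs at -123.30°; with |ZT| = 14.4, T = (-24.297, 20.950). ∠ZTB = 79.8° gives TB at 136.50° from the x-axis; with |TB| = 22.8, B = (-40.835, 36.644). ∠TBE = 80.2° gives BE at 36.700° from the x-axis; with |BE| = 13.5, E = (-30.011, 44.712). Then |SE| = |E − S| = 7.3019.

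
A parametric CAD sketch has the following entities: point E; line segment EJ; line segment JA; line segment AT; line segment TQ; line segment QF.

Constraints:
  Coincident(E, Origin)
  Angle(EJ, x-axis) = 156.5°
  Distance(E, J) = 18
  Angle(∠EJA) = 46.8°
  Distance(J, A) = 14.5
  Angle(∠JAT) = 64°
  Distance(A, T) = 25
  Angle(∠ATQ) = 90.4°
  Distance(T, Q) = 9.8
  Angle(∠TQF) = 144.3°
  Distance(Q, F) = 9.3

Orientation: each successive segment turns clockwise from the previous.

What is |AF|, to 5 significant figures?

26.273

E is at the origin; EJ runs at 156.5° with length 18.0, so J = (-16.507, 7.1775). ∠EJA = 46.8° gives JA at 23.300° from the x-axis; with |JA| = 14.5, A = (-3.1896, 12.913). ∠JAT = 64.0° gives AT at -92.700° from the x-axis; with |AT| = 25.0, T = (-4.3673, -12.059). ∠ATQ = 90.4° gives TQ at 177.70° from the x-axis; with |TQ| = 9.8, Q = (-14.159, -11.666). ∠TQF = 144.3° gives QF at 142.00° from the x-axis; with |QF| = 9.3, F = (-21.488, -5.9404). Then |AF| = |F − A| = 26.273.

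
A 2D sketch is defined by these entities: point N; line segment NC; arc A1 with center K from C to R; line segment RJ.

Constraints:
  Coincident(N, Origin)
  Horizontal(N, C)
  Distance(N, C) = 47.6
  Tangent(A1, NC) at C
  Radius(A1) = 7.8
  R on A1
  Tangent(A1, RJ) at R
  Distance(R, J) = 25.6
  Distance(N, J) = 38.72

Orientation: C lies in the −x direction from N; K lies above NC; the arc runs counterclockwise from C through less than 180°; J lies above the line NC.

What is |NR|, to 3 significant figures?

41.0

Checks: |KC| = 7.800 ✓; |KR| = 7.800 ✓; ∠(KR, RJ) = 90.00° ✓; |RJ| = 25.60 ✓; |NJ| = 38.72 ✓.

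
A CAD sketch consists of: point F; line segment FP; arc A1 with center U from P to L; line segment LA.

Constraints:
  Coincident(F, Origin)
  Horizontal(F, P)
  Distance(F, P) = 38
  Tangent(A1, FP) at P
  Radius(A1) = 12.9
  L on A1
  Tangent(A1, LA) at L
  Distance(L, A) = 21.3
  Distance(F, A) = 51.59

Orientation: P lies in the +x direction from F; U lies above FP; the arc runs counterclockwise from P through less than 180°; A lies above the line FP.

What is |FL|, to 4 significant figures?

52.51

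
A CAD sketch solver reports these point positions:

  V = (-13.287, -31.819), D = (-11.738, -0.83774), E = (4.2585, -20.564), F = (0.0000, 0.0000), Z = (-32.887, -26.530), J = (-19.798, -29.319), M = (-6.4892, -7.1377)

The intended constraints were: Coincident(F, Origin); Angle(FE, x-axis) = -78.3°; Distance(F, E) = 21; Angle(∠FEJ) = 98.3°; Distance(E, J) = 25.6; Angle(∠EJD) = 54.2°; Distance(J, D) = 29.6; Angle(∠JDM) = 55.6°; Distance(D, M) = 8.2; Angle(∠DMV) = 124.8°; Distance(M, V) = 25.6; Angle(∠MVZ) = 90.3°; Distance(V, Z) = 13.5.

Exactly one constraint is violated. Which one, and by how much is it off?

Distance(V, Z) = 13.5 — off by 6.80.

F = (0.00, 0.00) ✓; FE at -78.30° ✓; |FE| = 21.00 ✓; ∠FEJ = 98.30° ✓; |EJ| = 25.60 ✓; ∠EJD = 54.20° ✓; |JD| = 29.60 ✓; ∠JDM = 55.60° ✓; |DM| = 8.200 ✓; ∠DMV = 124.8° ✓; |MV| = 25.60 ✓; ∠MVZ = 90.30° ✓; |VZ| = 20.30 ✗.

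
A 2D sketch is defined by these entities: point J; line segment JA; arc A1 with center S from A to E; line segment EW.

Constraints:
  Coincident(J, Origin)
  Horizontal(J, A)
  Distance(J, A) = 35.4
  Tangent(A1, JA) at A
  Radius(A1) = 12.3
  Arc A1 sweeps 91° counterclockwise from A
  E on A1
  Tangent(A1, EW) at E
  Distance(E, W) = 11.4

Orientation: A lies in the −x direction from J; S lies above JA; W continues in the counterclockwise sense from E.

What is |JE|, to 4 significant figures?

26.27

J is at the origin; JA is horizontal with |JA| = 35.4 and A on the −x side, so A = (-35.40, 0.000). Tangency of A1 to JA means the radius SA is perpendicular to JA, so S = A + (0, 12.3) = (-35.40, 12.30). On A1, A sits at bearing -90° from S; a 91° counterclockwise sweep puts E at bearing 1°, so E = S + 12.3·(cos 1°, sin 1°) = (-23.10, 12.51). Then |JE| = |E − J| = 26.27.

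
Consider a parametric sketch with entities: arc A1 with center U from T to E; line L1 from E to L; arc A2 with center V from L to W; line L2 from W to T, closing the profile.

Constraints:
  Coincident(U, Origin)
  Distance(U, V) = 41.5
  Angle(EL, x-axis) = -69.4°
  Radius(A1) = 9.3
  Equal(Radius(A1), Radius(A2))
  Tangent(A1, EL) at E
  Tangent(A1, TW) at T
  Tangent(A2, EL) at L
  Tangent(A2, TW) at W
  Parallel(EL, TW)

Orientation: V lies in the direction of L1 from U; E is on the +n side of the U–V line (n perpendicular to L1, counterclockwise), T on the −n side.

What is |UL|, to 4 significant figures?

42.53

Tangency of A1 to both parallel lines with radius 9.3 puts E and T at U ± 9.3·n: E = (8.705, 3.272), T = (-8.705, -3.272). Equal radii place L and W the same way about V: L = V + 9.3·n = (23.31, -35.57), W = V − 9.3·n = (5.896, -42.12). Then |UL| = |L − U| = 42.53.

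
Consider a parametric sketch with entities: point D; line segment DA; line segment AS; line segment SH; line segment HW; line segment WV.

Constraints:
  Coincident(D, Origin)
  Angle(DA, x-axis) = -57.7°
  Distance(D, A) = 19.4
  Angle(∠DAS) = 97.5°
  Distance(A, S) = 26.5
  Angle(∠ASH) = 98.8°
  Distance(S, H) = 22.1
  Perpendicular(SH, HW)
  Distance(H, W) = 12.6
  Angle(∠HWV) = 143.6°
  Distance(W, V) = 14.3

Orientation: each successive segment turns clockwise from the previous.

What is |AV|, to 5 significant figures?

17.790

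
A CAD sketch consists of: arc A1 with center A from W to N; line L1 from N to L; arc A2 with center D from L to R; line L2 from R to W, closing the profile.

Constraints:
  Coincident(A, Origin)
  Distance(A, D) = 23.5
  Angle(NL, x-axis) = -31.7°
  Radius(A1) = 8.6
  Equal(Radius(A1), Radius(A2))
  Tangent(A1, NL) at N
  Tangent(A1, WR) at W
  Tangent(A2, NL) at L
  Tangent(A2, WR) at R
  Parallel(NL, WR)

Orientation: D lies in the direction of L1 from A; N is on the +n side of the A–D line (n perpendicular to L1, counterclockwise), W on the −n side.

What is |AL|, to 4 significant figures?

25.02

Tangency of A1 to both parallel lines with radius 8.6 puts N and W at A ± 8.6·n: N = (4.519, 7.317), W = (-4.519, -7.317). Equal radii place L and R the same way about D: L = D + 8.6·n = (24.51, -5.032), R = D − 8.6·n = (15.48, -19.67). Then |AL| = |L − A| = 25.02.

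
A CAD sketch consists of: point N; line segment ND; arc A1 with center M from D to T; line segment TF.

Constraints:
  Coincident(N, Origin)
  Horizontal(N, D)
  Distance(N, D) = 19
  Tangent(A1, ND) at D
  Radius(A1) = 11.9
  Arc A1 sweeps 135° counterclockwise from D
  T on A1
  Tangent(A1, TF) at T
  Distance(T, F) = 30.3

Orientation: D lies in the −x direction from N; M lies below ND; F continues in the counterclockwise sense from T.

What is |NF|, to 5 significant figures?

42.167

N is at the origin; ND is horizontal with |ND| = 19.0 and D on the −x side, so D = (-19.000, 0.0000). The tangent condition forces MD to be normal to ND, so M = D + (0, -11.9) = (-19.000, -11.900). On A1, D sits at bearing 90° from M; a 135° counterclockwise sweep puts T at bearing 225°, so T = M + 11.9·(cos 225°, sin 225°) = (-27.415, -20.315). Tangency of A1 to TF means the radius MT is perpendicular to TF, so TF runs along (−sin 225°, cos 225°); with |TF| = 30.3, F = (-5.9892, -41.740). Then |NF| = |F − N| = 42.167.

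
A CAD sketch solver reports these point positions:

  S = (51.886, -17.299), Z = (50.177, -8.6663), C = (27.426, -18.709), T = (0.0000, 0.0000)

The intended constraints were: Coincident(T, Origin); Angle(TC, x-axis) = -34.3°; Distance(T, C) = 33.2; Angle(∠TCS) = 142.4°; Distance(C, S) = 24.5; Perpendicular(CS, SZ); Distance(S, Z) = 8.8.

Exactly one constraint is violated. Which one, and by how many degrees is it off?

Perpendicular(CS, SZ) — off by 7.90°.

T = (0.00, 0.00) ✓; TC at -34.30° ✓; |TC| = 33.20 ✓; ∠TCS = 142.4° ✓; |CS| = 24.50 ✓; ∠(CS, SZ) = 97.90° ✗; |SZ| = 8.800 ✓.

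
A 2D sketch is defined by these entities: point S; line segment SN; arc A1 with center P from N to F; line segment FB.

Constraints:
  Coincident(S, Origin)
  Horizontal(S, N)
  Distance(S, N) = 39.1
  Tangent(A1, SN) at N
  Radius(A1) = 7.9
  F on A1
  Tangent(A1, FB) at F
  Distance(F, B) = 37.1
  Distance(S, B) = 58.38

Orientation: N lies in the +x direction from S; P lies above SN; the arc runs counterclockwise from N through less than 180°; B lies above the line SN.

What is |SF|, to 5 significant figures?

47.767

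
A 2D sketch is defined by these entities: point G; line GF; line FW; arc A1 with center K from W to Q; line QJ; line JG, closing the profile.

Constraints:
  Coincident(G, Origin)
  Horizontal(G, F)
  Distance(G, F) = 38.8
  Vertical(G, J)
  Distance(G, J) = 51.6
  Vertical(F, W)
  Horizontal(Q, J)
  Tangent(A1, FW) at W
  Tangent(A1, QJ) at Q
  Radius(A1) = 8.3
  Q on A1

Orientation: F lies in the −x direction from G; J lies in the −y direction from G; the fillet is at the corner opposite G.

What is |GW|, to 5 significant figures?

58.141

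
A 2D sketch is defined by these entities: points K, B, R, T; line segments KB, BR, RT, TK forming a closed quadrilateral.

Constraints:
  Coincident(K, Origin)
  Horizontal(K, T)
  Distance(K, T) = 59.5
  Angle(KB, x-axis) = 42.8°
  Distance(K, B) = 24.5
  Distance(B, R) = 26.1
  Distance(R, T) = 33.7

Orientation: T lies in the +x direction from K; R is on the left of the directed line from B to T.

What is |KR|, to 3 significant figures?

50.1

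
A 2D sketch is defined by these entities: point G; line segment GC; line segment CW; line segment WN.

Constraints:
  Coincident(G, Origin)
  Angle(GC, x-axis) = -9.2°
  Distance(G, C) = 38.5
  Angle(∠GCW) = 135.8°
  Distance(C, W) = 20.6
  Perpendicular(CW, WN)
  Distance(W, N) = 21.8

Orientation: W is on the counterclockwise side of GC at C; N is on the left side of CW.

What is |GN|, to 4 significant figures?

48.46

G is at the origin; GC runs at -9.2° with length 38.5, so C = 38.5·(cos -9.2°, sin -9.2°) = (38.00, -6.155). ∠GCW = 135.8°, so CW runs at -9.2° + (180° − 135.8°) = 35.00° from the x-axis; with |CW| = 20.6, W = C + 20.6·(cos 35.00°, sin 35.00°) = (54.88, 5.660). The perpendicularity gives WN at right angles to CW; with |WN| = 21.8 on the left of CW, N = W + 21.8·(-0.5736, 0.8192) = (42.38, 23.52). Then |GN| = |N − G| = 48.46.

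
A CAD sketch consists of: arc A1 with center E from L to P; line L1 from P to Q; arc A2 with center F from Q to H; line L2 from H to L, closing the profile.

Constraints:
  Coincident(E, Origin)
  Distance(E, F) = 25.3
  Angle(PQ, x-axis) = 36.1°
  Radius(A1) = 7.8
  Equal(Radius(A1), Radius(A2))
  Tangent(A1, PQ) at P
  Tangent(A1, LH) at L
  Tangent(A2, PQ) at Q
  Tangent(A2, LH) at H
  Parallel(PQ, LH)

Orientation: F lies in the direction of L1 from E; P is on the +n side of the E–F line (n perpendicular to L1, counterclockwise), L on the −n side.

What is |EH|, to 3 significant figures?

26.5

The slot axis is L1's direction at 36.1°, so u = (cos 36.1°, sin 36.1°) = (0.808, 0.589) and n = (−sin 36.1°, cos 36.1°) = (-0.589, 0.808). E is at the origin and F lies 25.3 along u from E, so F = 25.3·u = (20.4, 14.9). Tangency of A1 to both parallel lines with radius 7.8 puts P and L at E ± 7.8·n: P = (-4.60, 6.30), L = (4.60, -6.30). Equal radii place Q and H the same way about F: Q = F + 7.8·n = (15.8, 21.2), H = F − 7.8·n = (25.0, 8.60). Then |EH| = |H − E| = 26.5.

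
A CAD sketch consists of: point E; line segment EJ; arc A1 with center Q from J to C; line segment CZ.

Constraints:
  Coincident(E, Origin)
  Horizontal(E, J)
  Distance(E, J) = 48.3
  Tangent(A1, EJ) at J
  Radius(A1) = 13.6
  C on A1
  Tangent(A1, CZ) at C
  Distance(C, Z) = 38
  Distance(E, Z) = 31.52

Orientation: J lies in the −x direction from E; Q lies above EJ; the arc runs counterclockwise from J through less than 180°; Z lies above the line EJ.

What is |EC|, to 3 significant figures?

39.2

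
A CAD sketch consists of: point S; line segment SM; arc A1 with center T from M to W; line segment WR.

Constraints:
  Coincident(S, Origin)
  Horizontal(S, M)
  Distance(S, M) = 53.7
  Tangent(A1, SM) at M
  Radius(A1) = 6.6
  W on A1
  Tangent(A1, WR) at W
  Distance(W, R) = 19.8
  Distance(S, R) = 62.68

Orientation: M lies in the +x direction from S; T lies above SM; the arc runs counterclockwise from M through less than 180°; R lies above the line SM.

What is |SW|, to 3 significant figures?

60.7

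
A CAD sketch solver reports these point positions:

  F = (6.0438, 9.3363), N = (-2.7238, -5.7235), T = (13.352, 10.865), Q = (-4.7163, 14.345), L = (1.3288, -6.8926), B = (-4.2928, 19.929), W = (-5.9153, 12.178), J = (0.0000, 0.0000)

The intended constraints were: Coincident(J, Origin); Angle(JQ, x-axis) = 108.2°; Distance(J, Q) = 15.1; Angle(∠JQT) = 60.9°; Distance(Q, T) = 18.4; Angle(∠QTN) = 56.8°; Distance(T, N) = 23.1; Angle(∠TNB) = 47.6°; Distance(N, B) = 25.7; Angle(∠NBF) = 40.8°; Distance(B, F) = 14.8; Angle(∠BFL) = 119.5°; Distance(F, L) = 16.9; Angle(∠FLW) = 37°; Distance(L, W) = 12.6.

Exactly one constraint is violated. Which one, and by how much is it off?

Distance(L, W) = 12.6 — off by 7.80.

J = (0.00, 0.00) ✓; JQ at 108.2° ✓; |JQ| = 15.10 ✓; ∠JQT = 60.90° ✓; |QT| = 18.40 ✓; ∠QTN = 56.80° ✓; |TN| = 23.10 ✓; ∠TNB = 47.60° ✓; |NB| = 25.70 ✓; ∠NBF = 40.80° ✓; |BF| = 14.80 ✓; ∠BFL = 119.5° ✓; |FL| = 16.90 ✓; ∠FLW = 37.00° ✓; |LW| = 20.40 ✗.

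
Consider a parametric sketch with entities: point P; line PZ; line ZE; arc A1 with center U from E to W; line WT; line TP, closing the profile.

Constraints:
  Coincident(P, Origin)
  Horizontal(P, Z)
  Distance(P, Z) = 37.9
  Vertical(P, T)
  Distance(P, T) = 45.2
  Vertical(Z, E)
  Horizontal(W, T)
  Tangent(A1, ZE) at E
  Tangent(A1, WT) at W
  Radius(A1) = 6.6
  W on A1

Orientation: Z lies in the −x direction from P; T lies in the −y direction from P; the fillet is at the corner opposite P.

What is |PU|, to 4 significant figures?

49.70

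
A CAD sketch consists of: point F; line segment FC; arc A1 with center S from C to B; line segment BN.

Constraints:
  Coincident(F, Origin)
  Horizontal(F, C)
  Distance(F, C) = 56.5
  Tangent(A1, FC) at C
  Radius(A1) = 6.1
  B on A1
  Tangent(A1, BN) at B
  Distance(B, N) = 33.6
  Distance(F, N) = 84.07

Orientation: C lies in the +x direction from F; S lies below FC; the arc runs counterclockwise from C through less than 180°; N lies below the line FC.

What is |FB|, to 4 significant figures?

53.45

Checks: |SB| = 6.100 ✓; ∠(SB, BN) = 90.00° ✓; |BN| = 33.60 ✓; |FN| = 84.07 ✓.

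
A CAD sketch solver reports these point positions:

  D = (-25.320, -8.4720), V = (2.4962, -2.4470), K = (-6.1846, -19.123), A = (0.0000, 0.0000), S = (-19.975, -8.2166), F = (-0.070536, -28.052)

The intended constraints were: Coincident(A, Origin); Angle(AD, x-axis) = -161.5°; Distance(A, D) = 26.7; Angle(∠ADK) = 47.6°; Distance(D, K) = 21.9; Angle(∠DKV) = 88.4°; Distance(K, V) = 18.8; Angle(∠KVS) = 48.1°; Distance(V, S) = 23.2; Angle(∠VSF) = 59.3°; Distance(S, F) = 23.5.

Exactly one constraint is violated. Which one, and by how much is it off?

Distance(S, F) = 23.5 — off by 4.60.

A = (0.00, 0.00) ✓; AD at -161.5° ✓; |AD| = 26.70 ✓; ∠ADK = 47.60° ✓; |DK| = 21.90 ✓; ∠DKV = 88.40° ✓; |KV| = 18.80 ✓; ∠KVS = 48.10° ✓; |VS| = 23.20 ✓; ∠VSF = 59.30° ✓; |SF| = 28.10 ✗.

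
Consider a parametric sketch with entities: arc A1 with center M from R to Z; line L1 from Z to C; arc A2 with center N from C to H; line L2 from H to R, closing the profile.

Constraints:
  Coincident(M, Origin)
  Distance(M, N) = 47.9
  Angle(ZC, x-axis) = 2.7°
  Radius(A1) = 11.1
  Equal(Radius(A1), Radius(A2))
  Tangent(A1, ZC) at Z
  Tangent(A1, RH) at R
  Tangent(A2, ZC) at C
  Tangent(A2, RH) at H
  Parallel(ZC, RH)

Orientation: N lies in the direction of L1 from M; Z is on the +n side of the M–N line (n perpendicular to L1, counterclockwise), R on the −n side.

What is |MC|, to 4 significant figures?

49.17

Tangency of A1 to both parallel lines with radius 11.1 puts Z and R at M ± 11.1·n: Z = (-0.5229, 11.09), R = (0.5229, -11.09). Equal radii place C and H the same way about N: C = N + 11.1·n = (47.32, 13.34), H = N − 11.1·n = (48.37, -8.831). Then |MC| = |C − M| = 49.17.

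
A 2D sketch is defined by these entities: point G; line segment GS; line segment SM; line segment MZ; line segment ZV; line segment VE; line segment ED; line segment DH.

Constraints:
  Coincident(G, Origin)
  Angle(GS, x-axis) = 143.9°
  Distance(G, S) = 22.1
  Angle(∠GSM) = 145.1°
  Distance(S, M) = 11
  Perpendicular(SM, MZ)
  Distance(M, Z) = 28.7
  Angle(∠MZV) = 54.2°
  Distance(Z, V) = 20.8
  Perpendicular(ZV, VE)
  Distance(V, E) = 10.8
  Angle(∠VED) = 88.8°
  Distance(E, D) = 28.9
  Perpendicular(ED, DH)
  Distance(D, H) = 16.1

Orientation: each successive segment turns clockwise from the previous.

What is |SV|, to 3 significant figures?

17.5

SM is perpendicular to MZ, so MZ runs at 19.0°; with |MZ| = 28.7, Z = (5.70, 32.8). ∠MZV = 54.2° gives ZV at -107° from the x-axis; with |ZV| = 20.8, V = (-0.313, 12.9). Then |SV| = |V − S| = 17.5.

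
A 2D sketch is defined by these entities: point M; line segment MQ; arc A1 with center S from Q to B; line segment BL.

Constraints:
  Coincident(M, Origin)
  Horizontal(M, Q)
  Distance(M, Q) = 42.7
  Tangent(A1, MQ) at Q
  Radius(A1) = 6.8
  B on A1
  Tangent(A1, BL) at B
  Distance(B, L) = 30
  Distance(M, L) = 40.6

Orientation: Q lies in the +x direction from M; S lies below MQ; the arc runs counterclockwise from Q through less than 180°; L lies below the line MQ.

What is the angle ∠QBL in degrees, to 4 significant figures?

146.2°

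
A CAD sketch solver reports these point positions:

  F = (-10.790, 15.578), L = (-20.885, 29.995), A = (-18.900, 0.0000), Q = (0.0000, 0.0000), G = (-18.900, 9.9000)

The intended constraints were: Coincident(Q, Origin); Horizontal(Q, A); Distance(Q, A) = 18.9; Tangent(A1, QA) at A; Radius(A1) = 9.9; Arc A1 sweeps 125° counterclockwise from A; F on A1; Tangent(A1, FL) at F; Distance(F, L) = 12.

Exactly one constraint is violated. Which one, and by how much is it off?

Distance(F, L) = 12 — off by 5.60.

Q = (0.00, 0.00) ✓; Q.y = 0.00, A.y = 0.00 ✓; |QA| = 18.90 ✓; ∠(GA, AQ) = 90.00° ✓; |GA| = 9.900 ✓; bearing(G→F) − bearing(G→A) = 125.0° ✓; |GF| = 9.900 ✓; ∠(GF, FL) = 90.00° ✓; |FL| = 17.60 ✗.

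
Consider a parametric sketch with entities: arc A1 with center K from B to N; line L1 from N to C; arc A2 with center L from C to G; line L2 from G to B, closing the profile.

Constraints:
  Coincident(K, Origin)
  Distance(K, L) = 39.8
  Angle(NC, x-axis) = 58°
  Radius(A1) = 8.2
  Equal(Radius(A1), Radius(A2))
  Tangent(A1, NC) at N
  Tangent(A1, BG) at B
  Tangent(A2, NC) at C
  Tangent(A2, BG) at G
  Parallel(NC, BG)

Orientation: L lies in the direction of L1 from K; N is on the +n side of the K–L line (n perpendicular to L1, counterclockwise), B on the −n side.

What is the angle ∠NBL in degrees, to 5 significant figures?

78.358°

K is at the origin and L lies 39.8 along u from K, so L = 39.8·u = (21.091, 33.752). Tangency of A1 to both parallel lines with radius 8.2 puts N and B at K ± 8.2·n: N = (-6.9540, 4.3453), B = (6.9540, -4.3453). Then cos ∠NBL = BN·BL / (|BN||BL|), giving 78.358°.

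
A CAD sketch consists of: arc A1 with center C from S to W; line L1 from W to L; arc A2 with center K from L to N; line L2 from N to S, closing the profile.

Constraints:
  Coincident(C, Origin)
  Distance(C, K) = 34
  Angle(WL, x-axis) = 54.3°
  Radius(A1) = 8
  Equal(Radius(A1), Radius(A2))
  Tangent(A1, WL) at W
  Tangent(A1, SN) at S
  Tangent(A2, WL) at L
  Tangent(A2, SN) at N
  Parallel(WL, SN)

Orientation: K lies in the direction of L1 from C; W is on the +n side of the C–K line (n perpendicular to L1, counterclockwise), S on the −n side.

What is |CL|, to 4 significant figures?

34.93

Tangency of A1 to both parallel lines with radius 8.0 puts W and S at C ± 8.0·n: W = (-6.497, 4.668), S = (6.497, -4.668). Equal radii place L and N the same way about K: L = K + 8.0·n = (13.34, 32.28), N = K − 8.0·n = (26.34, 22.94). Then |CL| = |L − C| = 34.93.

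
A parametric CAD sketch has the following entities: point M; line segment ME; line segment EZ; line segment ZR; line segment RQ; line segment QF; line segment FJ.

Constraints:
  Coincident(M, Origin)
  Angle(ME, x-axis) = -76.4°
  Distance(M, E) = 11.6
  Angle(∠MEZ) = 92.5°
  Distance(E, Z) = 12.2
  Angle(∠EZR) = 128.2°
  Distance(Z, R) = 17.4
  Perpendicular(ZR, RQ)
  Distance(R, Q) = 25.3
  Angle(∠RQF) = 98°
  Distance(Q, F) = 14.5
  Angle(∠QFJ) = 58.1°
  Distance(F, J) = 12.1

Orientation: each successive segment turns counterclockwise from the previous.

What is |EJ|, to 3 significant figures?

16.9

M is at the origin; ME runs at -76.4° with length 11.6, so E = (2.73, -11.3). ∠MEZ = 92.5° gives EZ at 11.1° from the x-axis; with |EZ| = 12.2, Z = (14.7, -8.93). ∠EZR = 128.2° gives ZR at 62.9° from the x-axis; with |ZR| = 17.4, R = (22.6, 6.56). ZR is perpendicular to RQ, so RQ runs at 153°; with |RQ| = 25.3, Q = (0.104, 18.1). ∠RQF = 98.0° gives QF at -125° from the x-axis; with |QF| = 14.5, F = (-8.23, 6.23). ∠QFJ = 58.1° gives FJ at -3.20° from the x-axis; with |FJ| = 12.1, J = (3.85, 5.55). Then |EJ| = |J − E| = 16.9.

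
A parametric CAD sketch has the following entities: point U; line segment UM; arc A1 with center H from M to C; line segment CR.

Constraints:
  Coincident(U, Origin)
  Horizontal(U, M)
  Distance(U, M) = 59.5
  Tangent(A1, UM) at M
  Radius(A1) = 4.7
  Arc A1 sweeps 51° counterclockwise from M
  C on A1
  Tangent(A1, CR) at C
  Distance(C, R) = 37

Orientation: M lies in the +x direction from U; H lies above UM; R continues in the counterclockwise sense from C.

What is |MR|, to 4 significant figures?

40.69

U is at the origin; UM is horizontal with |UM| = 59.5 and M on the +x side, so M = (59.50, 0.000). Tangency of A1 to UM means the radius HM is perpendicular to UM, so H = M + (0, 4.7) = (59.50, 4.700). On A1, M sits at bearing -90° from H; a 51° counterclockwise sweep puts C at bearing -39°, so C = H + 4.7·(cos -39°, sin -39°) = (63.15, 1.742). Tangency of A1 to CR means the radius HC is perpendicular to CR, so CR runs along (−sin -39°, cos -39°); with |CR| = 37.0, R = (86.44, 30.50). Then |MR| = |R − M| = 40.69.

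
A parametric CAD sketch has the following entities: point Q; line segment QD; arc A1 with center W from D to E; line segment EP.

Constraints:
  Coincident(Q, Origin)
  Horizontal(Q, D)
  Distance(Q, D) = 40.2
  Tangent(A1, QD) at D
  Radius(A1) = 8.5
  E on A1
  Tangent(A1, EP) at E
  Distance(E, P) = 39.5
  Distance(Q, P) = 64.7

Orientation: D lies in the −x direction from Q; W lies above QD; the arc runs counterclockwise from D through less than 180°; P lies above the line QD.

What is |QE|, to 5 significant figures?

33.757

Checks: |WE| = 8.500 ✓; ∠(WE, EP) = 90.00° ✓; |EP| = 39.50 ✓; |QP| = 64.70 ✓.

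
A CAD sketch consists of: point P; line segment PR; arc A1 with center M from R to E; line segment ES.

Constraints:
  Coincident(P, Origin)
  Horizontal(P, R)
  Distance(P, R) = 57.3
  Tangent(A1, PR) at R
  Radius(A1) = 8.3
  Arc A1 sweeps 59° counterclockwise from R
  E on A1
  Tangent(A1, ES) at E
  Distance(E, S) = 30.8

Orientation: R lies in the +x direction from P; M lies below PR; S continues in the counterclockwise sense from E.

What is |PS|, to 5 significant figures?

45.867

P is at the origin; PR is horizontal with |PR| = 57.3 and R on the +x side, so R = (57.300, 0.0000). Since A1 is tangent to PR there, MR ⟂ PR, so M = R + (0, -8.3) = (57.300, -8.3000). On A1, R sits at bearing 90° from M; a 59° counterclockwise sweep puts E at bearing 149°, so E = M + 8.3·(cos 149°, sin 149°) = (50.186, -4.0252). Tangency of A1 to ES means the radius ME is perpendicular to ES, so ES runs along (−sin 149°, cos 149°); with |ES| = 30.8, S = (34.322, -30.426). Then |PS| = |S − P| = 45.867.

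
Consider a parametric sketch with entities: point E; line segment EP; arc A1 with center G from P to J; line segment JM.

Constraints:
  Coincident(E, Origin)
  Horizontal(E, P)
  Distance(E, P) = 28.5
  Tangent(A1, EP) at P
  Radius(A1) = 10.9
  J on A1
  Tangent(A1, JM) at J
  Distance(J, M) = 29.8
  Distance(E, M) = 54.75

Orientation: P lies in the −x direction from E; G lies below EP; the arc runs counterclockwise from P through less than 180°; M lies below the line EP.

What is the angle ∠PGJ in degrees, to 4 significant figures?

97.84°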